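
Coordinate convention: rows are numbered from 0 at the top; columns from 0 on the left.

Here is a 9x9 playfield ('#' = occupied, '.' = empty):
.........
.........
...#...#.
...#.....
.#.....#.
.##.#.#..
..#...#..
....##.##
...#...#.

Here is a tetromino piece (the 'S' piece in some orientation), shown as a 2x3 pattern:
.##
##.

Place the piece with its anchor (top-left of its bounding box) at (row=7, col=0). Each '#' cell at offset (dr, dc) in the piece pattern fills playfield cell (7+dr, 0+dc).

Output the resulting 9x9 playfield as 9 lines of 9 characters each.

Answer: .........
.........
...#...#.
...#.....
.#.....#.
.##.#.#..
..#...#..
.##.##.##
##.#...#.

Derivation:
Fill (7+0,0+1) = (7,1)
Fill (7+0,0+2) = (7,2)
Fill (7+1,0+0) = (8,0)
Fill (7+1,0+1) = (8,1)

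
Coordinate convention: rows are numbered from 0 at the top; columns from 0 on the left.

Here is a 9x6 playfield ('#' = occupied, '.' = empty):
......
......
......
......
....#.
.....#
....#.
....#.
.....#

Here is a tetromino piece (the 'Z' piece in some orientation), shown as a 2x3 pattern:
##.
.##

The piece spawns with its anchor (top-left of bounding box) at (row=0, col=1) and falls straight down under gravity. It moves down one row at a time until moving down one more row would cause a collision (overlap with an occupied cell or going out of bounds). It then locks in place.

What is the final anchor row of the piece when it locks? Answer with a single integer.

Spawn at (row=0, col=1). Try each row:
  row 0: fits
  row 1: fits
  row 2: fits
  row 3: fits
  row 4: fits
  row 5: fits
  row 6: fits
  row 7: fits
  row 8: blocked -> lock at row 7

Answer: 7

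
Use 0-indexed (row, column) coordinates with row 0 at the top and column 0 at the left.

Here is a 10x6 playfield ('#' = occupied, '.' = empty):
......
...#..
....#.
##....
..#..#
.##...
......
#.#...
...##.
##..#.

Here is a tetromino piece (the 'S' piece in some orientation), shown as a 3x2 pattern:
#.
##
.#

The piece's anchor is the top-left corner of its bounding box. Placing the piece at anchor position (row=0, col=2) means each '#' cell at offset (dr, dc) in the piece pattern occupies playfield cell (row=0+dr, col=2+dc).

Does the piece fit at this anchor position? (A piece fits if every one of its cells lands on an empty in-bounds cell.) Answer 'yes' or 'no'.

Answer: no

Derivation:
Check each piece cell at anchor (0, 2):
  offset (0,0) -> (0,2): empty -> OK
  offset (1,0) -> (1,2): empty -> OK
  offset (1,1) -> (1,3): occupied ('#') -> FAIL
  offset (2,1) -> (2,3): empty -> OK
All cells valid: no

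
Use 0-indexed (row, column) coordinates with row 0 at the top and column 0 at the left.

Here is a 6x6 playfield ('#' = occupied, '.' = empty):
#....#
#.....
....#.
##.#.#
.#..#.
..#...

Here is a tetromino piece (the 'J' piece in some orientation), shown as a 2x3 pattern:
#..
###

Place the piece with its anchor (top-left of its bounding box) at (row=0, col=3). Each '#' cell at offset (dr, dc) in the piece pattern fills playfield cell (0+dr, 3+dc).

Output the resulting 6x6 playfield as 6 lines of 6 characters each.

Fill (0+0,3+0) = (0,3)
Fill (0+1,3+0) = (1,3)
Fill (0+1,3+1) = (1,4)
Fill (0+1,3+2) = (1,5)

Answer: #..#.#
#..###
....#.
##.#.#
.#..#.
..#...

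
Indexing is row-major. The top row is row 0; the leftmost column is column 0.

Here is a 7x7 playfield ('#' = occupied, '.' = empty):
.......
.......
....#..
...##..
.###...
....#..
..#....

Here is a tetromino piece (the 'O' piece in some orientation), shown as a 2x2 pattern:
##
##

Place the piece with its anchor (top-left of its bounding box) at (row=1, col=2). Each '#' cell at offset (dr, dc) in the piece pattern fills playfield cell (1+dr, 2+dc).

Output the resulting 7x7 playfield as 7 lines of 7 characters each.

Fill (1+0,2+0) = (1,2)
Fill (1+0,2+1) = (1,3)
Fill (1+1,2+0) = (2,2)
Fill (1+1,2+1) = (2,3)

Answer: .......
..##...
..###..
...##..
.###...
....#..
..#....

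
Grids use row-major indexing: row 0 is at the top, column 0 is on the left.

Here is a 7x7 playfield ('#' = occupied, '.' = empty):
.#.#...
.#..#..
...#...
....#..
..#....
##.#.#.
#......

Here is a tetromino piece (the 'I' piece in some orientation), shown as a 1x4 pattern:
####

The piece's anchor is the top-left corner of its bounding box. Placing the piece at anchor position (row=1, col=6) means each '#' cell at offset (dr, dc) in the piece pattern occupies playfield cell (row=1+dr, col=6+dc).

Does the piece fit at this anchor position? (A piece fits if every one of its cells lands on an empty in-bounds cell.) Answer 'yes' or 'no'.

Check each piece cell at anchor (1, 6):
  offset (0,0) -> (1,6): empty -> OK
  offset (0,1) -> (1,7): out of bounds -> FAIL
  offset (0,2) -> (1,8): out of bounds -> FAIL
  offset (0,3) -> (1,9): out of bounds -> FAIL
All cells valid: no

Answer: no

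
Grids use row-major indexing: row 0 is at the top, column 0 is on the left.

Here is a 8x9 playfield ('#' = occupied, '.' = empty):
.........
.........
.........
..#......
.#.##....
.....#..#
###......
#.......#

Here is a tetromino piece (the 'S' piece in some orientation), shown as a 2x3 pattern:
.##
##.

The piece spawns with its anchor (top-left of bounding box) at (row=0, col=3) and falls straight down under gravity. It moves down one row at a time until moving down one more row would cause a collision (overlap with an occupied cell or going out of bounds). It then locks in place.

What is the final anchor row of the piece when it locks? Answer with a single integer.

Answer: 2

Derivation:
Spawn at (row=0, col=3). Try each row:
  row 0: fits
  row 1: fits
  row 2: fits
  row 3: blocked -> lock at row 2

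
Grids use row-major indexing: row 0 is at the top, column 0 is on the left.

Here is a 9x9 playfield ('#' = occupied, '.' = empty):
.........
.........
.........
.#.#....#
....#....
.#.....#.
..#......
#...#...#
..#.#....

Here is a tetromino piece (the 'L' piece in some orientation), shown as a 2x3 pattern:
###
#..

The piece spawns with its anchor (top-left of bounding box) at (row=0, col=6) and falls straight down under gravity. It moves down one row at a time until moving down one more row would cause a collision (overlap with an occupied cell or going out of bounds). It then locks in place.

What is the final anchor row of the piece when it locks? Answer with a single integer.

Spawn at (row=0, col=6). Try each row:
  row 0: fits
  row 1: fits
  row 2: fits
  row 3: blocked -> lock at row 2

Answer: 2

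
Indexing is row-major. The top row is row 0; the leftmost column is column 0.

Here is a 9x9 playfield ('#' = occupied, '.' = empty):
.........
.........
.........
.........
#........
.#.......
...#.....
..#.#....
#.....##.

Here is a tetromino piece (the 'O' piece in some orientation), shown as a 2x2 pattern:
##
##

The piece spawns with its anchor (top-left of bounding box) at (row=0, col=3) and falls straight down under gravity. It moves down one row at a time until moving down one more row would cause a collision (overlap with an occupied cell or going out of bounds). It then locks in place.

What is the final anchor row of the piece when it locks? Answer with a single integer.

Answer: 4

Derivation:
Spawn at (row=0, col=3). Try each row:
  row 0: fits
  row 1: fits
  row 2: fits
  row 3: fits
  row 4: fits
  row 5: blocked -> lock at row 4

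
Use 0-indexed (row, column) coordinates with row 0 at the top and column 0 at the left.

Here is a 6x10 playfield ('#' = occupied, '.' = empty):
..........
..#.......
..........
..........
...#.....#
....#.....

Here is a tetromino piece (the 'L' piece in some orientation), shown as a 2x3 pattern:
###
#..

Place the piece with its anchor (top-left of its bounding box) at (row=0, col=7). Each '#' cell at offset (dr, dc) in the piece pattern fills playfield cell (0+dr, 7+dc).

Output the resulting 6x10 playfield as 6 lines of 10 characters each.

Answer: .......###
..#....#..
..........
..........
...#.....#
....#.....

Derivation:
Fill (0+0,7+0) = (0,7)
Fill (0+0,7+1) = (0,8)
Fill (0+0,7+2) = (0,9)
Fill (0+1,7+0) = (1,7)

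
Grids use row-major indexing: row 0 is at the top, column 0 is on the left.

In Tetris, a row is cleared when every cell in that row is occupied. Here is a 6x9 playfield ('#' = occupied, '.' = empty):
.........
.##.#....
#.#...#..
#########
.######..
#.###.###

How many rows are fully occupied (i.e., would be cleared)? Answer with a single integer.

Check each row:
  row 0: 9 empty cells -> not full
  row 1: 6 empty cells -> not full
  row 2: 6 empty cells -> not full
  row 3: 0 empty cells -> FULL (clear)
  row 4: 3 empty cells -> not full
  row 5: 2 empty cells -> not full
Total rows cleared: 1

Answer: 1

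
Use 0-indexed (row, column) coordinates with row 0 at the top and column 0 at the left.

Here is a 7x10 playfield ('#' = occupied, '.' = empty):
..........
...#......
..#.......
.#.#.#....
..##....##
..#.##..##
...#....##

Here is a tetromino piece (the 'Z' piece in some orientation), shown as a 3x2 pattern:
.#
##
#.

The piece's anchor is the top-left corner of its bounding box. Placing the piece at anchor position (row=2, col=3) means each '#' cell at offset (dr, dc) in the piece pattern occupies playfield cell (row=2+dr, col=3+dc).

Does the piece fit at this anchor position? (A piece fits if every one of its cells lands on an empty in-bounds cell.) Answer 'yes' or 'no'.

Answer: no

Derivation:
Check each piece cell at anchor (2, 3):
  offset (0,1) -> (2,4): empty -> OK
  offset (1,0) -> (3,3): occupied ('#') -> FAIL
  offset (1,1) -> (3,4): empty -> OK
  offset (2,0) -> (4,3): occupied ('#') -> FAIL
All cells valid: no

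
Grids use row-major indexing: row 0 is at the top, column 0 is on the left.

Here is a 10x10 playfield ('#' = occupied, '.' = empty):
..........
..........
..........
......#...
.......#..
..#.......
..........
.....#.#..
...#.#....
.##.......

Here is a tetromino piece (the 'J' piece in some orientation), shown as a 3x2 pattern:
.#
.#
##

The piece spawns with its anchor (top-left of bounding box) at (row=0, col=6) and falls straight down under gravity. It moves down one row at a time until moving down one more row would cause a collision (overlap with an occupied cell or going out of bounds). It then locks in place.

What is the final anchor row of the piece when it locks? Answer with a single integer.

Spawn at (row=0, col=6). Try each row:
  row 0: fits
  row 1: blocked -> lock at row 0

Answer: 0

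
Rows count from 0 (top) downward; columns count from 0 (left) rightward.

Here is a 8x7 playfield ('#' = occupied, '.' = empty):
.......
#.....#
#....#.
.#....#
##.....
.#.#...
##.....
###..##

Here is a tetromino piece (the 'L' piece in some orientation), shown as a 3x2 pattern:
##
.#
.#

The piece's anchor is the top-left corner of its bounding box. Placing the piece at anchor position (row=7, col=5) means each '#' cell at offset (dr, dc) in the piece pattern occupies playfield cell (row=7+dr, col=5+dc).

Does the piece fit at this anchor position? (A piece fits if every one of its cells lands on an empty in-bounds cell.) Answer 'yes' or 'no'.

Check each piece cell at anchor (7, 5):
  offset (0,0) -> (7,5): occupied ('#') -> FAIL
  offset (0,1) -> (7,6): occupied ('#') -> FAIL
  offset (1,1) -> (8,6): out of bounds -> FAIL
  offset (2,1) -> (9,6): out of bounds -> FAIL
All cells valid: no

Answer: no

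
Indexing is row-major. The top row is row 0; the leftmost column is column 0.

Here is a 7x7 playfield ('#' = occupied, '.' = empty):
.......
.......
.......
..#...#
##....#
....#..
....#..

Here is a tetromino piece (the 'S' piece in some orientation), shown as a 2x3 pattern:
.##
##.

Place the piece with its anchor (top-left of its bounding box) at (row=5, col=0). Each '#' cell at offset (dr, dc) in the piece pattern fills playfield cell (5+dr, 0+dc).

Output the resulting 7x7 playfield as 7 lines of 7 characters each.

Fill (5+0,0+1) = (5,1)
Fill (5+0,0+2) = (5,2)
Fill (5+1,0+0) = (6,0)
Fill (5+1,0+1) = (6,1)

Answer: .......
.......
.......
..#...#
##....#
.##.#..
##..#..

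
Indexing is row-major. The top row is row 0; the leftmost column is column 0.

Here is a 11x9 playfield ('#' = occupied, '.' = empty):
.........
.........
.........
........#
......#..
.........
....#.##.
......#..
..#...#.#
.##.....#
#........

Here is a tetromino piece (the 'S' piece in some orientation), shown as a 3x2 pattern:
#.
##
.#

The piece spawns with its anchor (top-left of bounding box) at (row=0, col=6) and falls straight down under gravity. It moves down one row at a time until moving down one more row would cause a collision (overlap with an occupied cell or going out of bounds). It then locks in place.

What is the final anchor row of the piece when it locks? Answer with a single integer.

Answer: 2

Derivation:
Spawn at (row=0, col=6). Try each row:
  row 0: fits
  row 1: fits
  row 2: fits
  row 3: blocked -> lock at row 2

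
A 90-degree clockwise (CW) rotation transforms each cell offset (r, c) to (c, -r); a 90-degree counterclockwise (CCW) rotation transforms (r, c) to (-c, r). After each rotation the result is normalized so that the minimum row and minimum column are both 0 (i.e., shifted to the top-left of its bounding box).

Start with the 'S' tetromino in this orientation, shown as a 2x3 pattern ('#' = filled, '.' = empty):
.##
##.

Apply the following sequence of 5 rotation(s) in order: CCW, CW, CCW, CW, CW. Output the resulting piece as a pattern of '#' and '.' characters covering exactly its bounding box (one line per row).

Start:
.##
##.
After rotation 1 (CCW):
#.
##
.#
After rotation 2 (CW):
.##
##.
After rotation 3 (CCW):
#.
##
.#
After rotation 4 (CW):
.##
##.
After rotation 5 (CW):
#.
##
.#

Answer: #.
##
.#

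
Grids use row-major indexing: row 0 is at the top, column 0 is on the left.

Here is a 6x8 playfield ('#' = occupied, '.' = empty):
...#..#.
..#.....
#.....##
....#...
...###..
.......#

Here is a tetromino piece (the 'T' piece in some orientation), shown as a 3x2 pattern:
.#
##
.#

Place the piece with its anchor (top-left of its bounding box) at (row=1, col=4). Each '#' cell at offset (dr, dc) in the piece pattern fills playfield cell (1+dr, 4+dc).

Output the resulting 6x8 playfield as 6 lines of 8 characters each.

Answer: ...#..#.
..#..#..
#...####
....##..
...###..
.......#

Derivation:
Fill (1+0,4+1) = (1,5)
Fill (1+1,4+0) = (2,4)
Fill (1+1,4+1) = (2,5)
Fill (1+2,4+1) = (3,5)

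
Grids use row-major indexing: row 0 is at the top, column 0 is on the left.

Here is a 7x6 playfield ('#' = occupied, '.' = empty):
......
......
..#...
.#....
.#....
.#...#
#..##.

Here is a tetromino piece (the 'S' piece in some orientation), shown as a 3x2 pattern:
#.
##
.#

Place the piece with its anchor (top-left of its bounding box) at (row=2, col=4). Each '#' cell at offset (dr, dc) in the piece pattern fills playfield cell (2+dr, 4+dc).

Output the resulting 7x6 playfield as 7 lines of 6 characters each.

Fill (2+0,4+0) = (2,4)
Fill (2+1,4+0) = (3,4)
Fill (2+1,4+1) = (3,5)
Fill (2+2,4+1) = (4,5)

Answer: ......
......
..#.#.
.#..##
.#...#
.#...#
#..##.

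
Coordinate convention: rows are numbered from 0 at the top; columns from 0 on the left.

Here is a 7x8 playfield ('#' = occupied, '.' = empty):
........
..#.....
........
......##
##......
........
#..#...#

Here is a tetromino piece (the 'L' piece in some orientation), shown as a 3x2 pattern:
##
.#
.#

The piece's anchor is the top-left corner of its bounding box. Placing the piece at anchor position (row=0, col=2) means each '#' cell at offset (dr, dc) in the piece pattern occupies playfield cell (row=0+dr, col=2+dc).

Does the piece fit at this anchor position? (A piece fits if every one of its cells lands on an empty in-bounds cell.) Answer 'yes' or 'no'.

Answer: yes

Derivation:
Check each piece cell at anchor (0, 2):
  offset (0,0) -> (0,2): empty -> OK
  offset (0,1) -> (0,3): empty -> OK
  offset (1,1) -> (1,3): empty -> OK
  offset (2,1) -> (2,3): empty -> OK
All cells valid: yes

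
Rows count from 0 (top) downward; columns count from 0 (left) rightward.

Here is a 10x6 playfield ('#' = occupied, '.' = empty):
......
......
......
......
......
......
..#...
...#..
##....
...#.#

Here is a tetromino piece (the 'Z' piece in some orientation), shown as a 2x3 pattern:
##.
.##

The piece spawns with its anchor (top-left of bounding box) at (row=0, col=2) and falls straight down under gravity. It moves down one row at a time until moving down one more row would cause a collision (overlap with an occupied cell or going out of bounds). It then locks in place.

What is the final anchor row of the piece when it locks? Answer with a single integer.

Answer: 5

Derivation:
Spawn at (row=0, col=2). Try each row:
  row 0: fits
  row 1: fits
  row 2: fits
  row 3: fits
  row 4: fits
  row 5: fits
  row 6: blocked -> lock at row 5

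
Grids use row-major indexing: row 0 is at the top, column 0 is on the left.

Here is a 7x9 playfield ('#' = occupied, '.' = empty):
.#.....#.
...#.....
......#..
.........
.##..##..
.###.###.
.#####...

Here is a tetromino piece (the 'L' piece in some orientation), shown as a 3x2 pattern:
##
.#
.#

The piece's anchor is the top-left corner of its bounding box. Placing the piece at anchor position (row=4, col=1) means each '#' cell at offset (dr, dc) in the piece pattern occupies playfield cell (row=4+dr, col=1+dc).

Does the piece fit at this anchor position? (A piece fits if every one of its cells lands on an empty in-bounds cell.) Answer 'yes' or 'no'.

Check each piece cell at anchor (4, 1):
  offset (0,0) -> (4,1): occupied ('#') -> FAIL
  offset (0,1) -> (4,2): occupied ('#') -> FAIL
  offset (1,1) -> (5,2): occupied ('#') -> FAIL
  offset (2,1) -> (6,2): occupied ('#') -> FAIL
All cells valid: no

Answer: no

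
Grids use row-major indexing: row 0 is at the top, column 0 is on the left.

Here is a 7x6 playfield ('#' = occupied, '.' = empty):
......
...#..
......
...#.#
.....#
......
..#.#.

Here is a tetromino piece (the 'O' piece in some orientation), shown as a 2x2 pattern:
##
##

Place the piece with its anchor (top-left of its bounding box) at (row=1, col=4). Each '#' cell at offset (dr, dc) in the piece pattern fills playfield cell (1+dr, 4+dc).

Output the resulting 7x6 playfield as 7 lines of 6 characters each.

Fill (1+0,4+0) = (1,4)
Fill (1+0,4+1) = (1,5)
Fill (1+1,4+0) = (2,4)
Fill (1+1,4+1) = (2,5)

Answer: ......
...###
....##
...#.#
.....#
......
..#.#.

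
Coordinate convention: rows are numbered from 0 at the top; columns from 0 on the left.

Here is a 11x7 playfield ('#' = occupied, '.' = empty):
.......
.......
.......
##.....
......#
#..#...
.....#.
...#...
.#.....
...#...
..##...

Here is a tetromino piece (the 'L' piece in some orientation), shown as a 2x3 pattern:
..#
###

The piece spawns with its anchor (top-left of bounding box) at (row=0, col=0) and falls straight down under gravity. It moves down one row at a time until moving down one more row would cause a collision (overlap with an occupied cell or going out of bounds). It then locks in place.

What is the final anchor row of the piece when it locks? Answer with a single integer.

Answer: 1

Derivation:
Spawn at (row=0, col=0). Try each row:
  row 0: fits
  row 1: fits
  row 2: blocked -> lock at row 1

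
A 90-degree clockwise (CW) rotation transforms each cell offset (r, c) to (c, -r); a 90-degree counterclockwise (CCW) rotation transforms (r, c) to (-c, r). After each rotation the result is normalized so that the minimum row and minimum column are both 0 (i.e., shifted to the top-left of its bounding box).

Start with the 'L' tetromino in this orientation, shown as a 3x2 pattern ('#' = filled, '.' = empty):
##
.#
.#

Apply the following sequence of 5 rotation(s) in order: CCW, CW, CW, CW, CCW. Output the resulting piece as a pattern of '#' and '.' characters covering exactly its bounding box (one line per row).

Answer: ..#
###

Derivation:
Start:
##
.#
.#
After rotation 1 (CCW):
###
#..
After rotation 2 (CW):
##
.#
.#
After rotation 3 (CW):
..#
###
After rotation 4 (CW):
#.
#.
##
After rotation 5 (CCW):
..#
###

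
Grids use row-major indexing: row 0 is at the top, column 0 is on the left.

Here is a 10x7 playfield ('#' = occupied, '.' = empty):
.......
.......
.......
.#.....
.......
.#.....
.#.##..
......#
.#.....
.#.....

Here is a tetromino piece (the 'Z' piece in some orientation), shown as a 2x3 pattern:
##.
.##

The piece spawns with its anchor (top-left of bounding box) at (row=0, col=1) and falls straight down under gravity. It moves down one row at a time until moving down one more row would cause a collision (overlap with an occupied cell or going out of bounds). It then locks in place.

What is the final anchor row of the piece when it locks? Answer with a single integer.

Spawn at (row=0, col=1). Try each row:
  row 0: fits
  row 1: fits
  row 2: fits
  row 3: blocked -> lock at row 2

Answer: 2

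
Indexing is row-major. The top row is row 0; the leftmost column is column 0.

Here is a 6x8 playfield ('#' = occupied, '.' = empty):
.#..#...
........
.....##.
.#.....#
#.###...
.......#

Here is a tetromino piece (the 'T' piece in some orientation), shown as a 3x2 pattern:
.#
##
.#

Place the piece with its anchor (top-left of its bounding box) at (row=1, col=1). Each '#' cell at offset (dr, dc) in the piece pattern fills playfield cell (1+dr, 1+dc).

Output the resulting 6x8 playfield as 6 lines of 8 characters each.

Answer: .#..#...
..#.....
.##..##.
.##....#
#.###...
.......#

Derivation:
Fill (1+0,1+1) = (1,2)
Fill (1+1,1+0) = (2,1)
Fill (1+1,1+1) = (2,2)
Fill (1+2,1+1) = (3,2)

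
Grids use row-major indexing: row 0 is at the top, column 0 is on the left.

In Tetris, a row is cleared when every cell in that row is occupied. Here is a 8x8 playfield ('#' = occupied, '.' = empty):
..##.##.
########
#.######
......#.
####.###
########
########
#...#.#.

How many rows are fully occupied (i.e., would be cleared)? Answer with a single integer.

Answer: 3

Derivation:
Check each row:
  row 0: 4 empty cells -> not full
  row 1: 0 empty cells -> FULL (clear)
  row 2: 1 empty cell -> not full
  row 3: 7 empty cells -> not full
  row 4: 1 empty cell -> not full
  row 5: 0 empty cells -> FULL (clear)
  row 6: 0 empty cells -> FULL (clear)
  row 7: 5 empty cells -> not full
Total rows cleared: 3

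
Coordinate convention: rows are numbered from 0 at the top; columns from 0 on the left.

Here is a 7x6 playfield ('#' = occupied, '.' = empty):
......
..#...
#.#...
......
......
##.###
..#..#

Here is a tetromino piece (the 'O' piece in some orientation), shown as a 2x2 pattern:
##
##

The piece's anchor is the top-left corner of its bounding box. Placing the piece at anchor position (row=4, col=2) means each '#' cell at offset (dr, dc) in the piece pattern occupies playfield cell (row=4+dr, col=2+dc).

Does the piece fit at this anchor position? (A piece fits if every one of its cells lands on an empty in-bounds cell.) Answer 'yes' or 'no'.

Check each piece cell at anchor (4, 2):
  offset (0,0) -> (4,2): empty -> OK
  offset (0,1) -> (4,3): empty -> OK
  offset (1,0) -> (5,2): empty -> OK
  offset (1,1) -> (5,3): occupied ('#') -> FAIL
All cells valid: no

Answer: no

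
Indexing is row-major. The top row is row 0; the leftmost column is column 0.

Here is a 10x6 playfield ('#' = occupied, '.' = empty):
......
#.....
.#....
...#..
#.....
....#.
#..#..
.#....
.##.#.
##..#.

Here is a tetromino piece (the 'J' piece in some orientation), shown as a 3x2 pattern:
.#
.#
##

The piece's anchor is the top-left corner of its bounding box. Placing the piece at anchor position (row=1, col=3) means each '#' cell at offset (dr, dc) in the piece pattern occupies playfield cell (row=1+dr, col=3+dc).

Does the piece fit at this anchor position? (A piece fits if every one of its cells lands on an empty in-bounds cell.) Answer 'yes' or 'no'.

Check each piece cell at anchor (1, 3):
  offset (0,1) -> (1,4): empty -> OK
  offset (1,1) -> (2,4): empty -> OK
  offset (2,0) -> (3,3): occupied ('#') -> FAIL
  offset (2,1) -> (3,4): empty -> OK
All cells valid: no

Answer: no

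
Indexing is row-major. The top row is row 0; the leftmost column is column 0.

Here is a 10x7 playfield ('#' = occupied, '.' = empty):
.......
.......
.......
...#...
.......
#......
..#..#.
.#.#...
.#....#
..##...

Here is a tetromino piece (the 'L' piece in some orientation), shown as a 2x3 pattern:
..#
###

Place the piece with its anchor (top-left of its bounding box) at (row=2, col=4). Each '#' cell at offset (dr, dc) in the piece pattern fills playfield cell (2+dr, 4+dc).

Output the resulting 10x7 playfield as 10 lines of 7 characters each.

Fill (2+0,4+2) = (2,6)
Fill (2+1,4+0) = (3,4)
Fill (2+1,4+1) = (3,5)
Fill (2+1,4+2) = (3,6)

Answer: .......
.......
......#
...####
.......
#......
..#..#.
.#.#...
.#....#
..##...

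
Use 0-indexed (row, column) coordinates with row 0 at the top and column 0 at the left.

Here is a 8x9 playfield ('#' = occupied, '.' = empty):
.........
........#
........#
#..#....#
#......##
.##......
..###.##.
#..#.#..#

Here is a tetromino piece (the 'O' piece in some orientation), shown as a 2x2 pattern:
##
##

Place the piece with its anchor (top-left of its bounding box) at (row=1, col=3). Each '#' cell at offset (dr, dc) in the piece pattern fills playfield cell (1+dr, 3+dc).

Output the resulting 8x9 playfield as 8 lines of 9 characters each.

Answer: .........
...##...#
...##...#
#..#....#
#......##
.##......
..###.##.
#..#.#..#

Derivation:
Fill (1+0,3+0) = (1,3)
Fill (1+0,3+1) = (1,4)
Fill (1+1,3+0) = (2,3)
Fill (1+1,3+1) = (2,4)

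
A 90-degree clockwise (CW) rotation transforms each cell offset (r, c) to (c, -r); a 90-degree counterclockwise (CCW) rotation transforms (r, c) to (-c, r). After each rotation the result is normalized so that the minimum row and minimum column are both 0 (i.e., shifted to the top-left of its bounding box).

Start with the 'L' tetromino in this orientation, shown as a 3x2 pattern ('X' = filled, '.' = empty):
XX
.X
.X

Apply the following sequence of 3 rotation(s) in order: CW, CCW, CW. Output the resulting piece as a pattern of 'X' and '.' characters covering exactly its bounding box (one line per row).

Answer: ..X
XXX

Derivation:
Start:
XX
.X
.X
After rotation 1 (CW):
..X
XXX
After rotation 2 (CCW):
XX
.X
.X
After rotation 3 (CW):
..X
XXX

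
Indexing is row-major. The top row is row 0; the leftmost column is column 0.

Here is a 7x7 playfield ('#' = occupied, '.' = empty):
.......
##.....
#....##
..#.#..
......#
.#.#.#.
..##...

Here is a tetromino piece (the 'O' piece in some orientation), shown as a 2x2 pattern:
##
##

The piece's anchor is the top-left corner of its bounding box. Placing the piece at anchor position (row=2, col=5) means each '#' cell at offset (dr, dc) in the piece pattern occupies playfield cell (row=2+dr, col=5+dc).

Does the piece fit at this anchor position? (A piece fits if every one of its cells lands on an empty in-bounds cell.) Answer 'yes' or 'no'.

Check each piece cell at anchor (2, 5):
  offset (0,0) -> (2,5): occupied ('#') -> FAIL
  offset (0,1) -> (2,6): occupied ('#') -> FAIL
  offset (1,0) -> (3,5): empty -> OK
  offset (1,1) -> (3,6): empty -> OK
All cells valid: no

Answer: no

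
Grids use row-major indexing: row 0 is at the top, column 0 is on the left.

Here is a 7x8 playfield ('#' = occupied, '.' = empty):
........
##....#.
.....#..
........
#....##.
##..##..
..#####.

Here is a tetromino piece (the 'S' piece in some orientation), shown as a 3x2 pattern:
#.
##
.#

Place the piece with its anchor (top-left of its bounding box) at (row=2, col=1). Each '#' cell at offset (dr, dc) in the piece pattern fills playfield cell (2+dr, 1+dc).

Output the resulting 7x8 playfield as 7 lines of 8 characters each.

Fill (2+0,1+0) = (2,1)
Fill (2+1,1+0) = (3,1)
Fill (2+1,1+1) = (3,2)
Fill (2+2,1+1) = (4,2)

Answer: ........
##....#.
.#...#..
.##.....
#.#..##.
##..##..
..#####.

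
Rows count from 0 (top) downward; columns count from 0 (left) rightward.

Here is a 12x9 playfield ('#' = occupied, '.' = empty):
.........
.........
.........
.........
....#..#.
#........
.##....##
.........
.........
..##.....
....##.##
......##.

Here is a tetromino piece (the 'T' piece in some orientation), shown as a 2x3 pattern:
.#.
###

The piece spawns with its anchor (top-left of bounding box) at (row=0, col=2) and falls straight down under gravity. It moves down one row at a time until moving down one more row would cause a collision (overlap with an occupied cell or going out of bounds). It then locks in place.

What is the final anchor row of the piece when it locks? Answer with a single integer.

Answer: 2

Derivation:
Spawn at (row=0, col=2). Try each row:
  row 0: fits
  row 1: fits
  row 2: fits
  row 3: blocked -> lock at row 2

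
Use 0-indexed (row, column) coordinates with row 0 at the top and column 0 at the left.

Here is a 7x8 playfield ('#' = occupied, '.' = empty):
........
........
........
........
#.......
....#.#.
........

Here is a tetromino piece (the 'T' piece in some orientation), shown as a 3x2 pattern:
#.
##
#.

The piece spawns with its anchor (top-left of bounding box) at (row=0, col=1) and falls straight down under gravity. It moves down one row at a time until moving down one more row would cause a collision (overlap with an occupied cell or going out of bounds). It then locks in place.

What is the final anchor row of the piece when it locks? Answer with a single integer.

Spawn at (row=0, col=1). Try each row:
  row 0: fits
  row 1: fits
  row 2: fits
  row 3: fits
  row 4: fits
  row 5: blocked -> lock at row 4

Answer: 4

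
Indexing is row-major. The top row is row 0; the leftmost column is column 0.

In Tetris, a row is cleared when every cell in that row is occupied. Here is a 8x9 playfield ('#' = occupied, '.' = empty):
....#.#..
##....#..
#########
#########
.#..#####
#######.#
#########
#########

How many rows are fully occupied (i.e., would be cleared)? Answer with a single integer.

Check each row:
  row 0: 7 empty cells -> not full
  row 1: 6 empty cells -> not full
  row 2: 0 empty cells -> FULL (clear)
  row 3: 0 empty cells -> FULL (clear)
  row 4: 3 empty cells -> not full
  row 5: 1 empty cell -> not full
  row 6: 0 empty cells -> FULL (clear)
  row 7: 0 empty cells -> FULL (clear)
Total rows cleared: 4

Answer: 4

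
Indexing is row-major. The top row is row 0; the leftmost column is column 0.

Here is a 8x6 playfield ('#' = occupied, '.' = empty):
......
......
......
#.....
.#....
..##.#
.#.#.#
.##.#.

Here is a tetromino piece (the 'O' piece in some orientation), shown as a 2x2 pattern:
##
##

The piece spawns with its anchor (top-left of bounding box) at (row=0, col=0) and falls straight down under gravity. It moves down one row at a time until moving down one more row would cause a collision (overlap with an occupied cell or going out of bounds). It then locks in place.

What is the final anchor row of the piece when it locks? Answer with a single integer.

Spawn at (row=0, col=0). Try each row:
  row 0: fits
  row 1: fits
  row 2: blocked -> lock at row 1

Answer: 1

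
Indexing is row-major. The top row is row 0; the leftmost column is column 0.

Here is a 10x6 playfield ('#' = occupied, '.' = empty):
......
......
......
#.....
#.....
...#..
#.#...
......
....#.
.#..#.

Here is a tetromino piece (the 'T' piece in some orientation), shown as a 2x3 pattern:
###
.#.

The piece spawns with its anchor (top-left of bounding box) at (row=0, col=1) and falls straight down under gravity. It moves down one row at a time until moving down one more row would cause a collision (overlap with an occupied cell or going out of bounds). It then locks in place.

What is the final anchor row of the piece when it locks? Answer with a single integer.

Answer: 4

Derivation:
Spawn at (row=0, col=1). Try each row:
  row 0: fits
  row 1: fits
  row 2: fits
  row 3: fits
  row 4: fits
  row 5: blocked -> lock at row 4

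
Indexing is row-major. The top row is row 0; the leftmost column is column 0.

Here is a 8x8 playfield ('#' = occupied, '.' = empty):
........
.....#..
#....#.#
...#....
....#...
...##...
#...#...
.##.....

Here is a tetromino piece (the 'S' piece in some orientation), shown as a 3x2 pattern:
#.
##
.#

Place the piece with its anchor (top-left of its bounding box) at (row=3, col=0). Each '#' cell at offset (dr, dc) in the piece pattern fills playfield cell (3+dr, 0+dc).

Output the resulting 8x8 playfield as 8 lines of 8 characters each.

Fill (3+0,0+0) = (3,0)
Fill (3+1,0+0) = (4,0)
Fill (3+1,0+1) = (4,1)
Fill (3+2,0+1) = (5,1)

Answer: ........
.....#..
#....#.#
#..#....
##..#...
.#.##...
#...#...
.##.....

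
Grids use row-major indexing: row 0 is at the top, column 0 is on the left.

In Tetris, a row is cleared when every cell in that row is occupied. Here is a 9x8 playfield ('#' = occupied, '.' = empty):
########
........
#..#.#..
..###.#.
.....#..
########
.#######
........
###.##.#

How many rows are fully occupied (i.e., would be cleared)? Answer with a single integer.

Answer: 2

Derivation:
Check each row:
  row 0: 0 empty cells -> FULL (clear)
  row 1: 8 empty cells -> not full
  row 2: 5 empty cells -> not full
  row 3: 4 empty cells -> not full
  row 4: 7 empty cells -> not full
  row 5: 0 empty cells -> FULL (clear)
  row 6: 1 empty cell -> not full
  row 7: 8 empty cells -> not full
  row 8: 2 empty cells -> not full
Total rows cleared: 2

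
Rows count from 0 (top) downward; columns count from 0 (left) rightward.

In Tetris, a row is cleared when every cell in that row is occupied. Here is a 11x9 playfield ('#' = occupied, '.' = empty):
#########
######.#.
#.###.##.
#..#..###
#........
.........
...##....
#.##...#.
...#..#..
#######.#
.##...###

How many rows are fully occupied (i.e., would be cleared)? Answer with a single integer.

Answer: 1

Derivation:
Check each row:
  row 0: 0 empty cells -> FULL (clear)
  row 1: 2 empty cells -> not full
  row 2: 3 empty cells -> not full
  row 3: 4 empty cells -> not full
  row 4: 8 empty cells -> not full
  row 5: 9 empty cells -> not full
  row 6: 7 empty cells -> not full
  row 7: 5 empty cells -> not full
  row 8: 7 empty cells -> not full
  row 9: 1 empty cell -> not full
  row 10: 4 empty cells -> not full
Total rows cleared: 1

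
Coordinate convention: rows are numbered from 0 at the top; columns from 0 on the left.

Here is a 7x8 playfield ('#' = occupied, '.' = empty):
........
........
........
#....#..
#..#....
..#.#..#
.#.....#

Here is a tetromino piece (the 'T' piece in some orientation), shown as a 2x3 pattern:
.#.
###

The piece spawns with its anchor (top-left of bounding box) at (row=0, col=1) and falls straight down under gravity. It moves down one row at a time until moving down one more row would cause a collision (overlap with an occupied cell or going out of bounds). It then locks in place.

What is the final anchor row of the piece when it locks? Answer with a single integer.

Spawn at (row=0, col=1). Try each row:
  row 0: fits
  row 1: fits
  row 2: fits
  row 3: blocked -> lock at row 2

Answer: 2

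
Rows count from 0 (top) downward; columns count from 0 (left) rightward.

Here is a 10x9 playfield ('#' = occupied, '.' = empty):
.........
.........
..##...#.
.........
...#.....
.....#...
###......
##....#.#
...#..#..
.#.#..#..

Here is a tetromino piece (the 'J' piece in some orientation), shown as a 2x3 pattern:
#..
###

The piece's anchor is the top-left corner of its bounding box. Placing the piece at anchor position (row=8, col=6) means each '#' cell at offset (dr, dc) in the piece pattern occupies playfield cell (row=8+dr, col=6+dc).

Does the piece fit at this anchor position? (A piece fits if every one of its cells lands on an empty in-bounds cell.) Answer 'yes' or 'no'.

Check each piece cell at anchor (8, 6):
  offset (0,0) -> (8,6): occupied ('#') -> FAIL
  offset (1,0) -> (9,6): occupied ('#') -> FAIL
  offset (1,1) -> (9,7): empty -> OK
  offset (1,2) -> (9,8): empty -> OK
All cells valid: no

Answer: no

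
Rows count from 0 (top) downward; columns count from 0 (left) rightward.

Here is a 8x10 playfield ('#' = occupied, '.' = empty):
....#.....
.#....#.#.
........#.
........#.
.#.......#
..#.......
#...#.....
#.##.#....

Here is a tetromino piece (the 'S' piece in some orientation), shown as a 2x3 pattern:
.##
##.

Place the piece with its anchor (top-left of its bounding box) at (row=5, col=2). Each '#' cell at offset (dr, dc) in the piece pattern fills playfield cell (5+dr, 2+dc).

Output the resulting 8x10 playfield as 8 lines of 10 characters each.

Fill (5+0,2+1) = (5,3)
Fill (5+0,2+2) = (5,4)
Fill (5+1,2+0) = (6,2)
Fill (5+1,2+1) = (6,3)

Answer: ....#.....
.#....#.#.
........#.
........#.
.#.......#
..###.....
#.###.....
#.##.#....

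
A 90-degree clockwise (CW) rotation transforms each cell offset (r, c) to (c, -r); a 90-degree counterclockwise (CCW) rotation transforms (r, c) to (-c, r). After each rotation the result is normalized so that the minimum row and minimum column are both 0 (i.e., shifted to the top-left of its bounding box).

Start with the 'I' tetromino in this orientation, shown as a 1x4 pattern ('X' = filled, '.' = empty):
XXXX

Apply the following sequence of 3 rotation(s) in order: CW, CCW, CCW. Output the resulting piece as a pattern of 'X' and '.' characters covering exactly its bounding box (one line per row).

Answer: X
X
X
X

Derivation:
Start:
XXXX
After rotation 1 (CW):
X
X
X
X
After rotation 2 (CCW):
XXXX
After rotation 3 (CCW):
X
X
X
X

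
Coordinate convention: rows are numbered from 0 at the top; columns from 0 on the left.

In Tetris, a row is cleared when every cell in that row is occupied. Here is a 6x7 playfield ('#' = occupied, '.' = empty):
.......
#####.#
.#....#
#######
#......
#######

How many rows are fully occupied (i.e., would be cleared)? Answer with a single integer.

Check each row:
  row 0: 7 empty cells -> not full
  row 1: 1 empty cell -> not full
  row 2: 5 empty cells -> not full
  row 3: 0 empty cells -> FULL (clear)
  row 4: 6 empty cells -> not full
  row 5: 0 empty cells -> FULL (clear)
Total rows cleared: 2

Answer: 2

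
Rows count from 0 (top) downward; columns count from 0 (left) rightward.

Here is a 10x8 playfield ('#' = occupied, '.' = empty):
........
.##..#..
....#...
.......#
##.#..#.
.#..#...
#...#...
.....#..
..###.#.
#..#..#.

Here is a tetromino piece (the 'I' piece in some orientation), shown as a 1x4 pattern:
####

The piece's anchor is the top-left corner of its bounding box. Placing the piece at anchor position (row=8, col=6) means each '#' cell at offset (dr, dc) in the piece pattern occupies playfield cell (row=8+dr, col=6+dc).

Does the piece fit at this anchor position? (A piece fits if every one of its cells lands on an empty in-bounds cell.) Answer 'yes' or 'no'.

Check each piece cell at anchor (8, 6):
  offset (0,0) -> (8,6): occupied ('#') -> FAIL
  offset (0,1) -> (8,7): empty -> OK
  offset (0,2) -> (8,8): out of bounds -> FAIL
  offset (0,3) -> (8,9): out of bounds -> FAIL
All cells valid: no

Answer: no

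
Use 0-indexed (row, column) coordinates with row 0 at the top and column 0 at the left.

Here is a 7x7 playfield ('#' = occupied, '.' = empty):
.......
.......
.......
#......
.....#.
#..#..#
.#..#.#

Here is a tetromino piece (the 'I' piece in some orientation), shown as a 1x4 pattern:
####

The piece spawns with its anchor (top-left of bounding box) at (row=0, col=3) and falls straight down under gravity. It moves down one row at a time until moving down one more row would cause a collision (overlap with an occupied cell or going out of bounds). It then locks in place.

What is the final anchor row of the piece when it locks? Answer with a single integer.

Spawn at (row=0, col=3). Try each row:
  row 0: fits
  row 1: fits
  row 2: fits
  row 3: fits
  row 4: blocked -> lock at row 3

Answer: 3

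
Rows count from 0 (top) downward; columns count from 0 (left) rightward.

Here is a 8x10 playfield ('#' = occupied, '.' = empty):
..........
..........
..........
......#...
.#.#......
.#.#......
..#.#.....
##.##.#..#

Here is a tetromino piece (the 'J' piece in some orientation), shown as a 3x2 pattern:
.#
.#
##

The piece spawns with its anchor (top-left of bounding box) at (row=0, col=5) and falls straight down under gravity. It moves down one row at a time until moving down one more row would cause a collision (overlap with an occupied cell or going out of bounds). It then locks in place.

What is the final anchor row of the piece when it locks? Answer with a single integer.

Answer: 0

Derivation:
Spawn at (row=0, col=5). Try each row:
  row 0: fits
  row 1: blocked -> lock at row 0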